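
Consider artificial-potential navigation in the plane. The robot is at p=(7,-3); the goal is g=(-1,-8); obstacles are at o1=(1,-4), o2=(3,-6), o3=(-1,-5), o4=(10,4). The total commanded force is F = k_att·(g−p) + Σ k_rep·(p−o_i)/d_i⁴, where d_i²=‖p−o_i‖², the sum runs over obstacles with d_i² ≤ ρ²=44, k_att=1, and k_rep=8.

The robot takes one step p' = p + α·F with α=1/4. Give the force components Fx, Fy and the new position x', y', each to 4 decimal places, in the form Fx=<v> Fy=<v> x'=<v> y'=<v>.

Fx=-7.9137 Fy=-4.9558 x'=5.0216 y'=-4.2389

F_att = 1·(g−p) = 1·(-8,-5) = (-8.0000,-5.0000)
o1: d²=37 ≤ ρ²=44; F_rep = 8·(6,1)/37² = (0.0351,0.0058)
o2: d²=25 ≤ ρ²=44; F_rep = 8·(4,3)/25² = (0.0512,0.0384)
o3: d²=68 > ρ²=44 → inactive
o4: d²=58 > ρ²=44 → inactive
F = F_att + ΣF_rep = (-7.9137,-4.9558)
p' = p + 1/4·F = (5.0216,-4.2389)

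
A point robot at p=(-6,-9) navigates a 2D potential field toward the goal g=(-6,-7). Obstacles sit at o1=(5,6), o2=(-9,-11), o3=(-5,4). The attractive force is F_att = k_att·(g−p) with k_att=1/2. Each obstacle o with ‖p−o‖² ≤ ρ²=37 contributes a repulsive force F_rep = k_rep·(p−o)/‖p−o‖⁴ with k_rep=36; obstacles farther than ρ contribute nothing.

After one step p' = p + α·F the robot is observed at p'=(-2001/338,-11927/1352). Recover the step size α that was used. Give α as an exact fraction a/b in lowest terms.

α = 1/8

F_att = 1/2·(g−p) = 1/2·(0,2) = (0.0000,1.0000)
o1: d²=346 > ρ²=37 → inactive
o2: d²=13 ≤ ρ²=37; F_rep = 36·(3,2)/13² = (0.6391,0.4260)
o3: d²=170 > ρ²=37 → inactive
F = F_att + ΣF_rep = (0.6391,1.4260)
Δp = p'−p = (0.0799,0.1783); α = Δx/Fx = (27/338) / (108/169) = 1/8
check: Δy/Fy = (241/1352) / (241/169) = 1/8 ✓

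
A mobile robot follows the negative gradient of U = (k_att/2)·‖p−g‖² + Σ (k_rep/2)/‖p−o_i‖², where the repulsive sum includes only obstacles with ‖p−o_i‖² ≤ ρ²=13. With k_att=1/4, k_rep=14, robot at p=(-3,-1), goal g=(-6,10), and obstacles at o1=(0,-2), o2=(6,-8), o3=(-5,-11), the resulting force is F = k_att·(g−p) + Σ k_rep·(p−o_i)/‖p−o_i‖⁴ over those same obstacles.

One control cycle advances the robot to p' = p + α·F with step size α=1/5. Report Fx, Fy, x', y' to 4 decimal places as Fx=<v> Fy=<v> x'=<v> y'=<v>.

Fx=-1.1700 Fy=2.8900 x'=-3.2340 y'=-0.4220

F_att = 1/4·(g−p) = 1/4·(-3,11) = (-0.7500,2.7500)
o1: d²=10 ≤ ρ²=13; F_rep = 14·(-3,1)/10² = (-0.4200,0.1400)
o2: d²=130 > ρ²=13 → inactive
o3: d²=104 > ρ²=13 → inactive
F = F_att + ΣF_rep = (-1.1700,2.8900)
p' = p + 1/5·F = (-3.2340,-0.4220)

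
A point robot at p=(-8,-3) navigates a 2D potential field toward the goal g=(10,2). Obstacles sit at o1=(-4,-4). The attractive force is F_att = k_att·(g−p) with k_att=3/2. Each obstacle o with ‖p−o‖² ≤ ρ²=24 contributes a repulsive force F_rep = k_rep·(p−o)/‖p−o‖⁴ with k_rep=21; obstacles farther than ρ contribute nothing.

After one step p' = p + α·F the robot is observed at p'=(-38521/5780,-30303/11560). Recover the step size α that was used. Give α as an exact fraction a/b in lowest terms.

α = 1/20

F_att = 3/2·(g−p) = 3/2·(18,5) = (27.0000,7.5000)
o1: d²=17 ≤ ρ²=24; F_rep = 21·(-4,1)/17² = (-0.2907,0.0727)
F = F_att + ΣF_rep = (26.7093,7.5727)
Δp = p'−p = (1.3355,0.3786); α = Δx/Fx = (7719/5780) / (7719/289) = 1/20
check: Δy/Fy = (4377/11560) / (4377/578) = 1/20 ✓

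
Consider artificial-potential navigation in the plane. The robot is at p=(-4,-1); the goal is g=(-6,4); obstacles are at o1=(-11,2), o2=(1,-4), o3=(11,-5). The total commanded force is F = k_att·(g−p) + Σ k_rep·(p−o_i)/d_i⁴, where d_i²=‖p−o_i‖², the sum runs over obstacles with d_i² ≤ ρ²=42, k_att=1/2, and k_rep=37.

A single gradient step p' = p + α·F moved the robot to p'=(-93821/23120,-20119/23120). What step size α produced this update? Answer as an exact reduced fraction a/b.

α = 1/20

F_att = 1/2·(g−p) = 1/2·(-2,5) = (-1.0000,2.5000)
o1: d²=58 > ρ²=42 → inactive
o2: d²=34 ≤ ρ²=42; F_rep = 37·(-5,3)/34² = (-0.1600,0.0960)
o3: d²=241 > ρ²=42 → inactive
F = F_att + ΣF_rep = (-1.1600,2.5960)
Δp = p'−p = (-0.0580,0.1298); α = Δx/Fx = (-1341/23120) / (-1341/1156) = 1/20
check: Δy/Fy = (3001/23120) / (3001/1156) = 1/20 ✓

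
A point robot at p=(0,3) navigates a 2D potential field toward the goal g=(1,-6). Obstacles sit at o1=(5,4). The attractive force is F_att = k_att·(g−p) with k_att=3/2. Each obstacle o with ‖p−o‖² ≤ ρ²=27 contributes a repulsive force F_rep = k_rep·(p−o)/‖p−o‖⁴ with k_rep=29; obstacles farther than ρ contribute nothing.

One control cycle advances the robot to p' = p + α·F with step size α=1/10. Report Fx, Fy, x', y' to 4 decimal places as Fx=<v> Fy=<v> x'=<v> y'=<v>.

Fx=1.2855 Fy=-13.5429 x'=0.1286 y'=1.6457

F_att = 3/2·(g−p) = 3/2·(1,-9) = (1.5000,-13.5000)
o1: d²=26 ≤ ρ²=27; F_rep = 29·(-5,-1)/26² = (-0.2145,-0.0429)
F = F_att + ΣF_rep = (1.2855,-13.5429)
p' = p + 1/10·F = (0.1286,1.6457)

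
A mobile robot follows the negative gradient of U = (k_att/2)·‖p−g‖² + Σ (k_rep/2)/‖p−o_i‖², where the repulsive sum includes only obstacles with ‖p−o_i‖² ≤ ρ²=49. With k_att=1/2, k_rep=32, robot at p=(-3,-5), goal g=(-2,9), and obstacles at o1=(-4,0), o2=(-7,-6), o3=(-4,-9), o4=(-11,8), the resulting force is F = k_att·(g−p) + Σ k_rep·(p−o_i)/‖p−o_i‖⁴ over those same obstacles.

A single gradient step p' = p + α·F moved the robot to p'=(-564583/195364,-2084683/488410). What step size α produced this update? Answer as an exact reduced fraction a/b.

α = 1/10

F_att = 1/2·(g−p) = 1/2·(1,14) = (0.5000,7.0000)
o1: d²=26 ≤ ρ²=49; F_rep = 32·(1,-5)/26² = (0.0473,-0.2367)
o2: d²=17 ≤ ρ²=49; F_rep = 32·(4,1)/17² = (0.4429,0.1107)
o3: d²=17 ≤ ρ²=49; F_rep = 32·(1,4)/17² = (0.1107,0.4429)
o4: d²=233 > ρ²=49 → inactive
F = F_att + ΣF_rep = (1.1010,7.3169)
Δp = p'−p = (0.1101,0.7317); α = Δx/Fx = (21509/195364) / (107545/97682) = 1/10
check: Δy/Fy = (357367/488410) / (357367/48841) = 1/10 ✓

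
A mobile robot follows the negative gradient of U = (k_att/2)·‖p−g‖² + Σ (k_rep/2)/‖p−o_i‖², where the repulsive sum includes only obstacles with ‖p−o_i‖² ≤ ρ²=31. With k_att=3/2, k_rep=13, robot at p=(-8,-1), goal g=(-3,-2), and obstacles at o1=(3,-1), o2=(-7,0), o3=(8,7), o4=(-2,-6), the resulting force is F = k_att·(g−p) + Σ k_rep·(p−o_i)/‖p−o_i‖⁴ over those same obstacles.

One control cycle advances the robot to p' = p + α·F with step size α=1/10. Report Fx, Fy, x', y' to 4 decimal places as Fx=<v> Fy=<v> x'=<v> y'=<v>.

Fx=4.2500 Fy=-4.7500 x'=-7.5750 y'=-1.4750

F_att = 3/2·(g−p) = 3/2·(5,-1) = (7.5000,-1.5000)
o1: d²=121 > ρ²=31 → inactive
o2: d²=2 ≤ ρ²=31; F_rep = 13·(-1,-1)/2² = (-3.2500,-3.2500)
o3: d²=320 > ρ²=31 → inactive
o4: d²=61 > ρ²=31 → inactive
F = F_att + ΣF_rep = (4.2500,-4.7500)
p' = p + 1/10·F = (-7.5750,-1.4750)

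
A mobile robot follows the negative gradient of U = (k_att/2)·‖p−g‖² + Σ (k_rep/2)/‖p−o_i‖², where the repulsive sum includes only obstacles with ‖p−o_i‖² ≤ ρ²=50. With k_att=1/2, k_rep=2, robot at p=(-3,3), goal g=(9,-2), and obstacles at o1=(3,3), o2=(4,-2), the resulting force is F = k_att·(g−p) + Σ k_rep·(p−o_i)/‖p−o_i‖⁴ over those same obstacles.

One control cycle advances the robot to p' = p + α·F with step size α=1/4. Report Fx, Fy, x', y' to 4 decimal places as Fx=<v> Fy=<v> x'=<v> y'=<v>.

Fx=5.9907 Fy=-2.5000 x'=-1.5023 y'=2.3750

F_att = 1/2·(g−p) = 1/2·(12,-5) = (6.0000,-2.5000)
o1: d²=36 ≤ ρ²=50; F_rep = 2·(-6,0)/36² = (-0.0093,0.0000)
o2: d²=74 > ρ²=50 → inactive
F = F_att + ΣF_rep = (5.9907,-2.5000)
p' = p + 1/4·F = (-1.5023,2.3750)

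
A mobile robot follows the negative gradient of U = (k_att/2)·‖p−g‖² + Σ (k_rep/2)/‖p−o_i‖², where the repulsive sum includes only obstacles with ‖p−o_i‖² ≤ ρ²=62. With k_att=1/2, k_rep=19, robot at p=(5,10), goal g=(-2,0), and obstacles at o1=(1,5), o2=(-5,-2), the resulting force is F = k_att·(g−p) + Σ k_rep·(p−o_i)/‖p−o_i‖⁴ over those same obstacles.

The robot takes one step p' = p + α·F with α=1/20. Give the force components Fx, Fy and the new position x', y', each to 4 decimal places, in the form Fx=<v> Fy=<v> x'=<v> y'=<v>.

Fx=-3.4548 Fy=-4.9435 x'=4.8273 y'=9.7528

F_att = 1/2·(g−p) = 1/2·(-7,-10) = (-3.5000,-5.0000)
o1: d²=41 ≤ ρ²=62; F_rep = 19·(4,5)/41² = (0.0452,0.0565)
o2: d²=244 > ρ²=62 → inactive
F = F_att + ΣF_rep = (-3.4548,-4.9435)
p' = p + 1/20·F = (4.8273,9.7528)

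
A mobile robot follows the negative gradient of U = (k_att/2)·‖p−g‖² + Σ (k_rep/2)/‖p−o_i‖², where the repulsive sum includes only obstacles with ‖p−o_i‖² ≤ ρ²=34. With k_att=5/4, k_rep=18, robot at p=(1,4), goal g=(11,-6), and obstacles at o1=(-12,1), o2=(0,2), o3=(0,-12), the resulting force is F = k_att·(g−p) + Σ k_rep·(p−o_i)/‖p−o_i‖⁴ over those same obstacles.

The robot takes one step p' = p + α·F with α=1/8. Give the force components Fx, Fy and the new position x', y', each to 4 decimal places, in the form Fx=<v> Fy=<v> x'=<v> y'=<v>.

F_att = 5/4·(g−p) = 5/4·(10,-10) = (12.5000,-12.5000)
o1: d²=178 > ρ²=34 → inactive
o2: d²=5 ≤ ρ²=34; F_rep = 18·(1,2)/5² = (0.7200,1.4400)
o3: d²=257 > ρ²=34 → inactive
F = F_att + ΣF_rep = (13.2200,-11.0600)
p' = p + 1/8·F = (2.6525,2.6175)

Fx=13.2200 Fy=-11.0600 x'=2.6525 y'=2.6175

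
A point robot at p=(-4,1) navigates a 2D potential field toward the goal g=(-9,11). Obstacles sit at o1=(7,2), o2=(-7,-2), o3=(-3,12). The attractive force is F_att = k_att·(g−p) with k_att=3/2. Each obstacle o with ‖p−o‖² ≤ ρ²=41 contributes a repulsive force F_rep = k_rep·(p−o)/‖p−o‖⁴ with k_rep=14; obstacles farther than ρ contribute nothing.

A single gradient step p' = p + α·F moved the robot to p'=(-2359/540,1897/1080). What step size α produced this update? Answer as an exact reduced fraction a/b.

α = 1/20

F_att = 3/2·(g−p) = 3/2·(-5,10) = (-7.5000,15.0000)
o1: d²=122 > ρ²=41 → inactive
o2: d²=18 ≤ ρ²=41; F_rep = 14·(3,3)/18² = (0.1296,0.1296)
o3: d²=122 > ρ²=41 → inactive
F = F_att + ΣF_rep = (-7.3704,15.1296)
Δp = p'−p = (-0.3685,0.7565); α = Δx/Fx = (-199/540) / (-199/27) = 1/20
check: Δy/Fy = (817/1080) / (817/54) = 1/20 ✓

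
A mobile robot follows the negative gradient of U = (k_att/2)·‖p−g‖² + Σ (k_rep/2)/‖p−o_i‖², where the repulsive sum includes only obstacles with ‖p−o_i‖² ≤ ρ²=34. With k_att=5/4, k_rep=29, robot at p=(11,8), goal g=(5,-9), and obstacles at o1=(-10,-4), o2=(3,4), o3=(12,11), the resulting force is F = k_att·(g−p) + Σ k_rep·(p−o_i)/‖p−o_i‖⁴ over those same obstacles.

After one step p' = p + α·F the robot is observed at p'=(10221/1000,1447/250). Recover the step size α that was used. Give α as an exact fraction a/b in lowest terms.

F_att = 5/4·(g−p) = 5/4·(-6,-17) = (-7.5000,-21.2500)
o1: d²=585 > ρ²=34 → inactive
o2: d²=80 > ρ²=34 → inactive
o3: d²=10 ≤ ρ²=34; F_rep = 29·(-1,-3)/10² = (-0.2900,-0.8700)
F = F_att + ΣF_rep = (-7.7900,-22.1200)
Δp = p'−p = (-0.7790,-2.2120); α = Δx/Fx = (-779/1000) / (-779/100) = 1/10
check: Δy/Fy = (-553/250) / (-553/25) = 1/10 ✓

α = 1/10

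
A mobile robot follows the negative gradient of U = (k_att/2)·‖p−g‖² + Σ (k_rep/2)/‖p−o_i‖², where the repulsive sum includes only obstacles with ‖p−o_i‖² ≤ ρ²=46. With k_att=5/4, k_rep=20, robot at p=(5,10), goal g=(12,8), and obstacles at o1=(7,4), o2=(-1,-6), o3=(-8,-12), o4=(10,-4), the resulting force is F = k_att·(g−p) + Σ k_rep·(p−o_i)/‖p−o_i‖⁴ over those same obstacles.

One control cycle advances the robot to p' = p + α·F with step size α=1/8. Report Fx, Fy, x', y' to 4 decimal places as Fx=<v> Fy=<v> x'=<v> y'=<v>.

Fx=8.7250 Fy=-2.4250 x'=6.0906 y'=9.6969

F_att = 5/4·(g−p) = 5/4·(7,-2) = (8.7500,-2.5000)
o1: d²=40 ≤ ρ²=46; F_rep = 20·(-2,6)/40² = (-0.0250,0.0750)
o2: d²=292 > ρ²=46 → inactive
o3: d²=653 > ρ²=46 → inactive
o4: d²=221 > ρ²=46 → inactive
F = F_att + ΣF_rep = (8.7250,-2.4250)
p' = p + 1/8·F = (6.0906,9.6969)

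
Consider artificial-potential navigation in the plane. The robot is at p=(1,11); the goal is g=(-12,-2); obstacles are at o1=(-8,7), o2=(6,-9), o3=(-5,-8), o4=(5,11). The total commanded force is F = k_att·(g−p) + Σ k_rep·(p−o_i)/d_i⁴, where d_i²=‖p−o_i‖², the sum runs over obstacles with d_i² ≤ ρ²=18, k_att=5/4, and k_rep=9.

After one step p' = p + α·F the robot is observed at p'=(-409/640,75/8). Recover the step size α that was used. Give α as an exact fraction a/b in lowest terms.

F_att = 5/4·(g−p) = 5/4·(-13,-13) = (-16.2500,-16.2500)
o1: d²=97 > ρ²=18 → inactive
o2: d²=425 > ρ²=18 → inactive
o3: d²=397 > ρ²=18 → inactive
o4: d²=16 ≤ ρ²=18; F_rep = 9·(-4,0)/16² = (-0.1406,0.0000)
F = F_att + ΣF_rep = (-16.3906,-16.2500)
Δp = p'−p = (-1.6391,-1.6250); α = Δx/Fx = (-1049/640) / (-1049/64) = 1/10
check: Δy/Fy = (-13/8) / (-65/4) = 1/10 ✓

α = 1/10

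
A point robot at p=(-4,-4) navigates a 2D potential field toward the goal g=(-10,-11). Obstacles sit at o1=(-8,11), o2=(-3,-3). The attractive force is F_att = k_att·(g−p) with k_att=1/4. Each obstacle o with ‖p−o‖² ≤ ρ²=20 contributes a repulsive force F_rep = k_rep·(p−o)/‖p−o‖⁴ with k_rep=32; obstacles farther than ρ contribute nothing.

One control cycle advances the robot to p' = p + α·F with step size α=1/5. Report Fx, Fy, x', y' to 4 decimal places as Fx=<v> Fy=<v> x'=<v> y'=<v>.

F_att = 1/4·(g−p) = 1/4·(-6,-7) = (-1.5000,-1.7500)
o1: d²=241 > ρ²=20 → inactive
o2: d²=2 ≤ ρ²=20; F_rep = 32·(-1,-1)/2² = (-8.0000,-8.0000)
F = F_att + ΣF_rep = (-9.5000,-9.7500)
p' = p + 1/5·F = (-5.9000,-5.9500)

Fx=-9.5000 Fy=-9.7500 x'=-5.9000 y'=-5.9500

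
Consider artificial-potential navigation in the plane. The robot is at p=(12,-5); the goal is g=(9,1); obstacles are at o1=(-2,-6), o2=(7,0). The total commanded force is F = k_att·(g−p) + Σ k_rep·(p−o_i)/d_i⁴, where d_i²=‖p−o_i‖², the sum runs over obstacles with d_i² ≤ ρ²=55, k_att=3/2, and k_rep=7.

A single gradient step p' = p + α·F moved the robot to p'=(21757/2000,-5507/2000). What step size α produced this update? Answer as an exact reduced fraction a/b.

F_att = 3/2·(g−p) = 3/2·(-3,6) = (-4.5000,9.0000)
o1: d²=197 > ρ²=55 → inactive
o2: d²=50 ≤ ρ²=55; F_rep = 7·(5,-5)/50² = (0.0140,-0.0140)
F = F_att + ΣF_rep = (-4.4860,8.9860)
Δp = p'−p = (-1.1215,2.2465); α = Δx/Fx = (-2243/2000) / (-2243/500) = 1/4
check: Δy/Fy = (4493/2000) / (4493/500) = 1/4 ✓

α = 1/4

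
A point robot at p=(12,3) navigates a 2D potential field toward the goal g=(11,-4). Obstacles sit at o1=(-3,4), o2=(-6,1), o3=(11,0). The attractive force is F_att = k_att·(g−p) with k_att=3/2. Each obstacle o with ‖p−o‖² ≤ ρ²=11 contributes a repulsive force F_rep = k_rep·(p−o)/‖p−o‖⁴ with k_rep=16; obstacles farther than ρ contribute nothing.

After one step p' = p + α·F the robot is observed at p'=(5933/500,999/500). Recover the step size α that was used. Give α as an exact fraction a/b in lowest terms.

α = 1/10

F_att = 3/2·(g−p) = 3/2·(-1,-7) = (-1.5000,-10.5000)
o1: d²=226 > ρ²=11 → inactive
o2: d²=328 > ρ²=11 → inactive
o3: d²=10 ≤ ρ²=11; F_rep = 16·(1,3)/10² = (0.1600,0.4800)
F = F_att + ΣF_rep = (-1.3400,-10.0200)
Δp = p'−p = (-0.1340,-1.0020); α = Δx/Fx = (-67/500) / (-67/50) = 1/10
check: Δy/Fy = (-501/500) / (-501/50) = 1/10 ✓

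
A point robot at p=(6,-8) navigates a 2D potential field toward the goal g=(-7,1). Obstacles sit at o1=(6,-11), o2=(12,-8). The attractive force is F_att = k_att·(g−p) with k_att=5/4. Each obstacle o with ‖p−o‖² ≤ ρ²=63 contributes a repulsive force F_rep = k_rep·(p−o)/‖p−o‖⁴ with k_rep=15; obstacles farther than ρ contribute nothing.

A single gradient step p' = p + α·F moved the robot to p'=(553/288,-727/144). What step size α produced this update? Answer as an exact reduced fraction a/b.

F_att = 5/4·(g−p) = 5/4·(-13,9) = (-16.2500,11.2500)
o1: d²=9 ≤ ρ²=63; F_rep = 15·(0,3)/9² = (0.0000,0.5556)
o2: d²=36 ≤ ρ²=63; F_rep = 15·(-6,0)/36² = (-0.0694,0.0000)
F = F_att + ΣF_rep = (-16.3194,11.8056)
Δp = p'−p = (-4.0799,2.9514); α = Δx/Fx = (-1175/288) / (-1175/72) = 1/4
check: Δy/Fy = (425/144) / (425/36) = 1/4 ✓

α = 1/4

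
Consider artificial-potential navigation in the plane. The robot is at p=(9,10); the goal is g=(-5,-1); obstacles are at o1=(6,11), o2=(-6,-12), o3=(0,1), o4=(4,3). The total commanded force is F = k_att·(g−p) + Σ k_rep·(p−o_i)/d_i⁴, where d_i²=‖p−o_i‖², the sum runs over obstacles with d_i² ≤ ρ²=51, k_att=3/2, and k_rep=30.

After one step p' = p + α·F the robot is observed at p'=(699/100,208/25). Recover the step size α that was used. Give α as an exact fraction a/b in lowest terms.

F_att = 3/2·(g−p) = 3/2·(-14,-11) = (-21.0000,-16.5000)
o1: d²=10 ≤ ρ²=51; F_rep = 30·(3,-1)/10² = (0.9000,-0.3000)
o2: d²=709 > ρ²=51 → inactive
o3: d²=162 > ρ²=51 → inactive
o4: d²=74 > ρ²=51 → inactive
F = F_att + ΣF_rep = (-20.1000,-16.8000)
Δp = p'−p = (-2.0100,-1.6800); α = Δx/Fx = (-201/100) / (-201/10) = 1/10
check: Δy/Fy = (-42/25) / (-84/5) = 1/10 ✓

α = 1/10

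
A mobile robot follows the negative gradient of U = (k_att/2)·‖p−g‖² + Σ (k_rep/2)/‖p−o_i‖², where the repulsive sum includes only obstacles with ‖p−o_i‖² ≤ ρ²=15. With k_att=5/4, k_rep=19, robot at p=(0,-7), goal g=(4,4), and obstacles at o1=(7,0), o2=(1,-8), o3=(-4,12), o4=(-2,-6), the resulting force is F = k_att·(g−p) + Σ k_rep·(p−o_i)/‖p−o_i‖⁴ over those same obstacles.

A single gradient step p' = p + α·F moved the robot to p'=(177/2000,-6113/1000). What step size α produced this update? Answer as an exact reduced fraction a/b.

F_att = 5/4·(g−p) = 5/4·(4,11) = (5.0000,13.7500)
o1: d²=98 > ρ²=15 → inactive
o2: d²=2 ≤ ρ²=15; F_rep = 19·(-1,1)/2² = (-4.7500,4.7500)
o3: d²=377 > ρ²=15 → inactive
o4: d²=5 ≤ ρ²=15; F_rep = 19·(2,-1)/5² = (1.5200,-0.7600)
F = F_att + ΣF_rep = (1.7700,17.7400)
Δp = p'−p = (0.0885,0.8870); α = Δx/Fx = (177/2000) / (177/100) = 1/20
check: Δy/Fy = (887/1000) / (887/50) = 1/20 ✓

α = 1/20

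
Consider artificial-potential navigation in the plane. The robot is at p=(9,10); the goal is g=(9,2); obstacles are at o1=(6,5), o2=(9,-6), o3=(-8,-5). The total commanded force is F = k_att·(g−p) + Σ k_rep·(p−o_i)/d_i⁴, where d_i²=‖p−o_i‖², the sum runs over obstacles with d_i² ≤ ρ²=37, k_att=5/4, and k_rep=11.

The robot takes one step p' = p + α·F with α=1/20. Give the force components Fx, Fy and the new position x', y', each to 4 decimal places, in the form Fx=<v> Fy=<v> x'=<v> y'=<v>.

Fx=0.0285 Fy=-9.9524 x'=9.0014 y'=9.5024

F_att = 5/4·(g−p) = 5/4·(0,-8) = (0.0000,-10.0000)
o1: d²=34 ≤ ρ²=37; F_rep = 11·(3,5)/34² = (0.0285,0.0476)
o2: d²=256 > ρ²=37 → inactive
o3: d²=514 > ρ²=37 → inactive
F = F_att + ΣF_rep = (0.0285,-9.9524)
p' = p + 1/20·F = (9.0014,9.5024)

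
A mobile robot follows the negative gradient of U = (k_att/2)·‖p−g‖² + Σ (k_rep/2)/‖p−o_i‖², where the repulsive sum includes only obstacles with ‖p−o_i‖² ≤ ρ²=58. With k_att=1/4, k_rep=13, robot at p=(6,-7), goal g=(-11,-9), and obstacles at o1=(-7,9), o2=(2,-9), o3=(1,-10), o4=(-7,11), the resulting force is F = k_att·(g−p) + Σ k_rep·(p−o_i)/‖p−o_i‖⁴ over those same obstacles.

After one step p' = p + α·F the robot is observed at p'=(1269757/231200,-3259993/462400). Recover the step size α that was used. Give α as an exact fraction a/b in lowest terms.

F_att = 1/4·(g−p) = 1/4·(-17,-2) = (-4.2500,-0.5000)
o1: d²=425 > ρ²=58 → inactive
o2: d²=20 ≤ ρ²=58; F_rep = 13·(4,2)/20² = (0.1300,0.0650)
o3: d²=34 ≤ ρ²=58; F_rep = 13·(5,3)/34² = (0.0562,0.0337)
o4: d²=493 > ρ²=58 → inactive
F = F_att + ΣF_rep = (-4.0638,-0.4013)
Δp = p'−p = (-0.5080,-0.0502); α = Δx/Fx = (-117443/231200) / (-117443/28900) = 1/8
check: Δy/Fy = (-23193/462400) / (-23193/57800) = 1/8 ✓

α = 1/8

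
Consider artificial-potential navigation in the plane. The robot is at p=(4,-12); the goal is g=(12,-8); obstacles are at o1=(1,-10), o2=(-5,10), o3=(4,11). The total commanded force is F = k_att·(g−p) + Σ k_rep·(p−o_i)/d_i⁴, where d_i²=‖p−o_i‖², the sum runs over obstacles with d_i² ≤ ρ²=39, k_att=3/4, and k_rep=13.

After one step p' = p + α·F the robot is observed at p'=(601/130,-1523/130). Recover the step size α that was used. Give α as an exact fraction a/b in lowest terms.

α = 1/10

F_att = 3/4·(g−p) = 3/4·(8,4) = (6.0000,3.0000)
o1: d²=13 ≤ ρ²=39; F_rep = 13·(3,-2)/13² = (0.2308,-0.1538)
o2: d²=565 > ρ²=39 → inactive
o3: d²=529 > ρ²=39 → inactive
F = F_att + ΣF_rep = (6.2308,2.8462)
Δp = p'−p = (0.6231,0.2846); α = Δx/Fx = (81/130) / (81/13) = 1/10
check: Δy/Fy = (37/130) / (37/13) = 1/10 ✓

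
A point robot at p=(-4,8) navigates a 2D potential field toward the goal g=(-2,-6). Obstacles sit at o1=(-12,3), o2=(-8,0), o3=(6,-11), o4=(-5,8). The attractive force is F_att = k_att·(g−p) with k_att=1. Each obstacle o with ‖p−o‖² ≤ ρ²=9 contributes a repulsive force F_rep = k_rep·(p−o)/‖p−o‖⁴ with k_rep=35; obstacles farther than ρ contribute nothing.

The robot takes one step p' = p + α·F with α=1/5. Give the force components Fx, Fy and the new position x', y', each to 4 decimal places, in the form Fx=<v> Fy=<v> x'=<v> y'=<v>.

Fx=37.0000 Fy=-14.0000 x'=3.4000 y'=5.2000

F_att = 1·(g−p) = 1·(2,-14) = (2.0000,-14.0000)
o1: d²=89 > ρ²=9 → inactive
o2: d²=80 > ρ²=9 → inactive
o3: d²=461 > ρ²=9 → inactive
o4: d²=1 ≤ ρ²=9; F_rep = 35·(1,0)/1² = (35.0000,0.0000)
F = F_att + ΣF_rep = (37.0000,-14.0000)
p' = p + 1/5·F = (3.4000,5.2000)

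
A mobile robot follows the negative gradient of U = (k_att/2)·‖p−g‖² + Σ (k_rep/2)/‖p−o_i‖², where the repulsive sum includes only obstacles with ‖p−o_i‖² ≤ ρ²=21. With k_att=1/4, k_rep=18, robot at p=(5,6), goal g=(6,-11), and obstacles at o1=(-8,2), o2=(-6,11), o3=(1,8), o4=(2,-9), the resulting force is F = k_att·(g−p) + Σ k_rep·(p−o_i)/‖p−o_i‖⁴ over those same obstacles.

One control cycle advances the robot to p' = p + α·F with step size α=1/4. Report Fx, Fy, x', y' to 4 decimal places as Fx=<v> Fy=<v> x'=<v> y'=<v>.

F_att = 1/4·(g−p) = 1/4·(1,-17) = (0.2500,-4.2500)
o1: d²=185 > ρ²=21 → inactive
o2: d²=146 > ρ²=21 → inactive
o3: d²=20 ≤ ρ²=21; F_rep = 18·(4,-2)/20² = (0.1800,-0.0900)
o4: d²=234 > ρ²=21 → inactive
F = F_att + ΣF_rep = (0.4300,-4.3400)
p' = p + 1/4·F = (5.1075,4.9150)

Fx=0.4300 Fy=-4.3400 x'=5.1075 y'=4.9150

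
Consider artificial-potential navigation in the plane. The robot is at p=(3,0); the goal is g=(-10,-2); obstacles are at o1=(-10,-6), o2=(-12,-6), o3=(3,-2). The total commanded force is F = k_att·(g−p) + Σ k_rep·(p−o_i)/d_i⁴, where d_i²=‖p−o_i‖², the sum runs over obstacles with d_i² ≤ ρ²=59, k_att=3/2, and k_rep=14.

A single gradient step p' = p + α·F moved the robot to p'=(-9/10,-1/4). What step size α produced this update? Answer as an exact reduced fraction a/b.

α = 1/5

F_att = 3/2·(g−p) = 3/2·(-13,-2) = (-19.5000,-3.0000)
o1: d²=205 > ρ²=59 → inactive
o2: d²=261 > ρ²=59 → inactive
o3: d²=4 ≤ ρ²=59; F_rep = 14·(0,2)/4² = (0.0000,1.7500)
F = F_att + ΣF_rep = (-19.5000,-1.2500)
Δp = p'−p = (-3.9000,-0.2500); α = Δx/Fx = (-39/10) / (-39/2) = 1/5
check: Δy/Fy = (-1/4) / (-5/4) = 1/5 ✓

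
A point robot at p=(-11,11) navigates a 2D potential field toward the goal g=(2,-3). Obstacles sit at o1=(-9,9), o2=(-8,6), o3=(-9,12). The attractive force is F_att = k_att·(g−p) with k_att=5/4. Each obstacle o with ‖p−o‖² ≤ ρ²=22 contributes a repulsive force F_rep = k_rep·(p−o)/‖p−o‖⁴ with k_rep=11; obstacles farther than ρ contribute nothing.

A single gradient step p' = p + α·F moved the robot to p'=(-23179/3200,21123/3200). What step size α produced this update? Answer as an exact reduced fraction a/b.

α = 1/4

F_att = 5/4·(g−p) = 5/4·(13,-14) = (16.2500,-17.5000)
o1: d²=8 ≤ ρ²=22; F_rep = 11·(-2,2)/8² = (-0.3438,0.3438)
o2: d²=34 > ρ²=22 → inactive
o3: d²=5 ≤ ρ²=22; F_rep = 11·(-2,-1)/5² = (-0.8800,-0.4400)
F = F_att + ΣF_rep = (15.0262,-17.5963)
Δp = p'−p = (3.7566,-4.3991); α = Δx/Fx = (12021/3200) / (12021/800) = 1/4
check: Δy/Fy = (-14077/3200) / (-14077/800) = 1/4 ✓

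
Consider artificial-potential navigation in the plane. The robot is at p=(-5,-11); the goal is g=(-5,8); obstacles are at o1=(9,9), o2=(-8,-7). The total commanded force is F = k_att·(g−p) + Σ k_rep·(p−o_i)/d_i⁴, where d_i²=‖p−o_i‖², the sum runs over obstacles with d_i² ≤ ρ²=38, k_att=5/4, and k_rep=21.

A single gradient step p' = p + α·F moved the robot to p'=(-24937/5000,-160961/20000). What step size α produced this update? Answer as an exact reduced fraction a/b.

α = 1/8

F_att = 5/4·(g−p) = 5/4·(0,19) = (0.0000,23.7500)
o1: d²=596 > ρ²=38 → inactive
o2: d²=25 ≤ ρ²=38; F_rep = 21·(3,-4)/25² = (0.1008,-0.1344)
F = F_att + ΣF_rep = (0.1008,23.6156)
Δp = p'−p = (0.0126,2.9520); α = Δx/Fx = (63/5000) / (63/625) = 1/8
check: Δy/Fy = (59039/20000) / (59039/2500) = 1/8 ✓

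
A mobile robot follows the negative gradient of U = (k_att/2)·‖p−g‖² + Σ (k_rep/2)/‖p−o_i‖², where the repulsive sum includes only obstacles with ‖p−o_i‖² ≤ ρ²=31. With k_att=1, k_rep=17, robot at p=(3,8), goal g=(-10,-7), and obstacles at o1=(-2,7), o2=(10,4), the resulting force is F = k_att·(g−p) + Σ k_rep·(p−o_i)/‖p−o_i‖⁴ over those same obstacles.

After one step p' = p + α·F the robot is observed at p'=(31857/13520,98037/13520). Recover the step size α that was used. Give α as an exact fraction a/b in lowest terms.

F_att = 1·(g−p) = 1·(-13,-15) = (-13.0000,-15.0000)
o1: d²=26 ≤ ρ²=31; F_rep = 17·(5,1)/26² = (0.1257,0.0251)
o2: d²=65 > ρ²=31 → inactive
F = F_att + ΣF_rep = (-12.8743,-14.9749)
Δp = p'−p = (-0.6437,-0.7487); α = Δx/Fx = (-8703/13520) / (-8703/676) = 1/20
check: Δy/Fy = (-10123/13520) / (-10123/676) = 1/20 ✓

α = 1/20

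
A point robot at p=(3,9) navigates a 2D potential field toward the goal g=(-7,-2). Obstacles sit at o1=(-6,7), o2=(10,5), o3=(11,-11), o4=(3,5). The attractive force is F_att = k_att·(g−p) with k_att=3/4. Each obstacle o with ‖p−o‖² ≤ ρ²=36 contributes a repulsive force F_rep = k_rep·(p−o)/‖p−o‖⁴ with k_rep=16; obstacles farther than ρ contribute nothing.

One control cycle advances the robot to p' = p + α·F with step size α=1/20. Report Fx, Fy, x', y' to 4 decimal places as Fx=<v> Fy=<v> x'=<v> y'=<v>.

Fx=-7.5000 Fy=-8.0000 x'=2.6250 y'=8.6000

F_att = 3/4·(g−p) = 3/4·(-10,-11) = (-7.5000,-8.2500)
o1: d²=85 > ρ²=36 → inactive
o2: d²=65 > ρ²=36 → inactive
o3: d²=464 > ρ²=36 → inactive
o4: d²=16 ≤ ρ²=36; F_rep = 16·(0,4)/16² = (0.0000,0.2500)
F = F_att + ΣF_rep = (-7.5000,-8.0000)
p' = p + 1/20·F = (2.6250,8.6000)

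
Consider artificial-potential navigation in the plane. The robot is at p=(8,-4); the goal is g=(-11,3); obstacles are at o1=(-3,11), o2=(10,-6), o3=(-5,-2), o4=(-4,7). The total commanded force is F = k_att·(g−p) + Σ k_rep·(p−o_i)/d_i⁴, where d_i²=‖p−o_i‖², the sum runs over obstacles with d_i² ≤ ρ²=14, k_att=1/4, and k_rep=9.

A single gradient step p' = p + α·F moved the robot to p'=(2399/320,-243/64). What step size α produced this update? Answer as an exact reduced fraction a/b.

F_att = 1/4·(g−p) = 1/4·(-19,7) = (-4.7500,1.7500)
o1: d²=346 > ρ²=14 → inactive
o2: d²=8 ≤ ρ²=14; F_rep = 9·(-2,2)/8² = (-0.2812,0.2812)
o3: d²=173 > ρ²=14 → inactive
o4: d²=265 > ρ²=14 → inactive
F = F_att + ΣF_rep = (-5.0312,2.0312)
Δp = p'−p = (-0.5031,0.2031); α = Δx/Fx = (-161/320) / (-161/32) = 1/10
check: Δy/Fy = (13/64) / (65/32) = 1/10 ✓

α = 1/10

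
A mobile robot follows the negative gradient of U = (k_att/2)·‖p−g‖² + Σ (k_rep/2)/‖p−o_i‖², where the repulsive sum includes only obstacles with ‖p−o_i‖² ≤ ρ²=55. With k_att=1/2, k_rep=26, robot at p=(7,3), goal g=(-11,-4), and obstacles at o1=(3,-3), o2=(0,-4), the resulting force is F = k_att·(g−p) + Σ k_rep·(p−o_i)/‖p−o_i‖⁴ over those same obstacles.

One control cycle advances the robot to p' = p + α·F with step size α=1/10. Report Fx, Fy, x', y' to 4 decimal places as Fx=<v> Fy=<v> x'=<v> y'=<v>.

F_att = 1/2·(g−p) = 1/2·(-18,-7) = (-9.0000,-3.5000)
o1: d²=52 ≤ ρ²=55; F_rep = 26·(4,6)/52² = (0.0385,0.0577)
o2: d²=98 > ρ²=55 → inactive
F = F_att + ΣF_rep = (-8.9615,-3.4423)
p' = p + 1/10·F = (6.1038,2.6558)

Fx=-8.9615 Fy=-3.4423 x'=6.1038 y'=2.6558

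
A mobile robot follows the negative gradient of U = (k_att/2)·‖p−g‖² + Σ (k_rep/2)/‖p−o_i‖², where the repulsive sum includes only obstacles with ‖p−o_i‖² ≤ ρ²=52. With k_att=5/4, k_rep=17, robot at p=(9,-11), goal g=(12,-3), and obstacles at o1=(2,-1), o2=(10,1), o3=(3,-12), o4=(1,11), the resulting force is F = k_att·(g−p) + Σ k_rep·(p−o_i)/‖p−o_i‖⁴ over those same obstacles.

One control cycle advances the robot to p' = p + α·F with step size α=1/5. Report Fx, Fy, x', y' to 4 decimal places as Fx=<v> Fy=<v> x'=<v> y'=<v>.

F_att = 5/4·(g−p) = 5/4·(3,8) = (3.7500,10.0000)
o1: d²=149 > ρ²=52 → inactive
o2: d²=145 > ρ²=52 → inactive
o3: d²=37 ≤ ρ²=52; F_rep = 17·(6,1)/37² = (0.0745,0.0124)
o4: d²=548 > ρ²=52 → inactive
F = F_att + ΣF_rep = (3.8245,10.0124)
p' = p + 1/5·F = (9.7649,-8.9975)

Fx=3.8245 Fy=10.0124 x'=9.7649 y'=-8.9975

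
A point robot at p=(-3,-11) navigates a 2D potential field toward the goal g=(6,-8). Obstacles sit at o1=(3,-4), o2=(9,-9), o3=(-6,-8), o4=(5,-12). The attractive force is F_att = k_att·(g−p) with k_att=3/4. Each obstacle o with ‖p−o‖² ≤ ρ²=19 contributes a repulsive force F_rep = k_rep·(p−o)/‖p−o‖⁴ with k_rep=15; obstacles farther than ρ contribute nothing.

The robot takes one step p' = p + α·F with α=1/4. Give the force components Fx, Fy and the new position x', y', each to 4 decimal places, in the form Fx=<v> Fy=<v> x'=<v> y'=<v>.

F_att = 3/4·(g−p) = 3/4·(9,3) = (6.7500,2.2500)
o1: d²=85 > ρ²=19 → inactive
o2: d²=148 > ρ²=19 → inactive
o3: d²=18 ≤ ρ²=19; F_rep = 15·(3,-3)/18² = (0.1389,-0.1389)
o4: d²=65 > ρ²=19 → inactive
F = F_att + ΣF_rep = (6.8889,2.1111)
p' = p + 1/4·F = (-1.2778,-10.4722)

Fx=6.8889 Fy=2.1111 x'=-1.2778 y'=-10.4722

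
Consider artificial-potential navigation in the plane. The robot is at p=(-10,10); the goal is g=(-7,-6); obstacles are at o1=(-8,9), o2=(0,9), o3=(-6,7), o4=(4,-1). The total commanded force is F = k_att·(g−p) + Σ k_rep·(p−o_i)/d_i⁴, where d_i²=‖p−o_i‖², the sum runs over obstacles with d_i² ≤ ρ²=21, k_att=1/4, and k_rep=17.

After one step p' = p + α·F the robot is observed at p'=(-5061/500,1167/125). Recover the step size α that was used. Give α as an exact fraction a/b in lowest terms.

α = 1/5

F_att = 1/4·(g−p) = 1/4·(3,-16) = (0.7500,-4.0000)
o1: d²=5 ≤ ρ²=21; F_rep = 17·(-2,1)/5² = (-1.3600,0.6800)
o2: d²=101 > ρ²=21 → inactive
o3: d²=25 > ρ²=21 → inactive
o4: d²=317 > ρ²=21 → inactive
F = F_att + ΣF_rep = (-0.6100,-3.3200)
Δp = p'−p = (-0.1220,-0.6640); α = Δx/Fx = (-61/500) / (-61/100) = 1/5
check: Δy/Fy = (-83/125) / (-83/25) = 1/5 ✓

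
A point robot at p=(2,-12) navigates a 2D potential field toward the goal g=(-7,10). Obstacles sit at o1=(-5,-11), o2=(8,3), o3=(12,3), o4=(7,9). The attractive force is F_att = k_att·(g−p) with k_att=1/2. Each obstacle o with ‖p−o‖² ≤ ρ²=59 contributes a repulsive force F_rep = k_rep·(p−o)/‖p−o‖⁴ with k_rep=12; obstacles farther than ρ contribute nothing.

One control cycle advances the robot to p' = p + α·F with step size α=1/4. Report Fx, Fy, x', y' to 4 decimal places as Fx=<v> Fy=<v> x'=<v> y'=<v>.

Fx=-4.4664 Fy=10.9952 x'=0.8834 y'=-9.2512

F_att = 1/2·(g−p) = 1/2·(-9,22) = (-4.5000,11.0000)
o1: d²=50 ≤ ρ²=59; F_rep = 12·(7,-1)/50² = (0.0336,-0.0048)
o2: d²=261 > ρ²=59 → inactive
o3: d²=325 > ρ²=59 → inactive
o4: d²=466 > ρ²=59 → inactive
F = F_att + ΣF_rep = (-4.4664,10.9952)
p' = p + 1/4·F = (0.8834,-9.2512)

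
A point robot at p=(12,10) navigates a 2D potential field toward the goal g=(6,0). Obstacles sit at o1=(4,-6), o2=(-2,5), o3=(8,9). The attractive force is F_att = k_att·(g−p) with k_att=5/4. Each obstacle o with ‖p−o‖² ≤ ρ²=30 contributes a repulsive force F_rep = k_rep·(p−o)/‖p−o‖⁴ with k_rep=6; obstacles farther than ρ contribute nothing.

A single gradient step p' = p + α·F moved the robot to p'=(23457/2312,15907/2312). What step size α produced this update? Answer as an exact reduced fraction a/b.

α = 1/4

F_att = 5/4·(g−p) = 5/4·(-6,-10) = (-7.5000,-12.5000)
o1: d²=320 > ρ²=30 → inactive
o2: d²=221 > ρ²=30 → inactive
o3: d²=17 ≤ ρ²=30; F_rep = 6·(4,1)/17² = (0.0830,0.0208)
F = F_att + ΣF_rep = (-7.4170,-12.4792)
Δp = p'−p = (-1.8542,-3.1198); α = Δx/Fx = (-4287/2312) / (-4287/578) = 1/4
check: Δy/Fy = (-7213/2312) / (-7213/578) = 1/4 ✓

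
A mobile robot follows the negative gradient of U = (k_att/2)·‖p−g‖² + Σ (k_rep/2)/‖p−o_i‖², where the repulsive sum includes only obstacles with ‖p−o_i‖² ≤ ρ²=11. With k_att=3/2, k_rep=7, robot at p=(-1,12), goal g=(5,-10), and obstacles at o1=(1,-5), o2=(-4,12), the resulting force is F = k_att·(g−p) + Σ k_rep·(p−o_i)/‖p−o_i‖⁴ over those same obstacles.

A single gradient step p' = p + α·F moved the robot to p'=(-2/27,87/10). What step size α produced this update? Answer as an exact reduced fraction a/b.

α = 1/10

F_att = 3/2·(g−p) = 3/2·(6,-22) = (9.0000,-33.0000)
o1: d²=293 > ρ²=11 → inactive
o2: d²=9 ≤ ρ²=11; F_rep = 7·(3,0)/9² = (0.2593,0.0000)
F = F_att + ΣF_rep = (9.2593,-33.0000)
Δp = p'−p = (0.9259,-3.3000); α = Δx/Fx = (25/27) / (250/27) = 1/10
check: Δy/Fy = (-33/10) / (-33) = 1/10 ✓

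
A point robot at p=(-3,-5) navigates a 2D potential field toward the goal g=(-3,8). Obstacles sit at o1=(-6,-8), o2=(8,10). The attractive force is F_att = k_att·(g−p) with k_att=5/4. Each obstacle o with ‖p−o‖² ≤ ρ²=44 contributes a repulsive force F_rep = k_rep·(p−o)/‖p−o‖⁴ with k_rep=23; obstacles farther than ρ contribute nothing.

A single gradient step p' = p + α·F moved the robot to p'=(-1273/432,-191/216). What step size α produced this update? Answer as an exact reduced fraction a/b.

α = 1/4

F_att = 5/4·(g−p) = 5/4·(0,13) = (0.0000,16.2500)
o1: d²=18 ≤ ρ²=44; F_rep = 23·(3,3)/18² = (0.2130,0.2130)
o2: d²=346 > ρ²=44 → inactive
F = F_att + ΣF_rep = (0.2130,16.4630)
Δp = p'−p = (0.0532,4.1157); α = Δx/Fx = (23/432) / (23/108) = 1/4
check: Δy/Fy = (889/216) / (889/54) = 1/4 ✓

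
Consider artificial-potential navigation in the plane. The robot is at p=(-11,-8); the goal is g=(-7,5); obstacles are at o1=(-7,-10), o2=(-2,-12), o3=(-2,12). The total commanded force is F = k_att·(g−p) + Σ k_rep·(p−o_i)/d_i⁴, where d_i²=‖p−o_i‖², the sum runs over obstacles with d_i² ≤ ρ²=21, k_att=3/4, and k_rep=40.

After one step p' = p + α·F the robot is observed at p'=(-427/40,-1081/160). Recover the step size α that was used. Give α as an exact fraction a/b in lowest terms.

F_att = 3/4·(g−p) = 3/4·(4,13) = (3.0000,9.7500)
o1: d²=20 ≤ ρ²=21; F_rep = 40·(-4,2)/20² = (-0.4000,0.2000)
o2: d²=97 > ρ²=21 → inactive
o3: d²=481 > ρ²=21 → inactive
F = F_att + ΣF_rep = (2.6000,9.9500)
Δp = p'−p = (0.3250,1.2437); α = Δx/Fx = (13/40) / (13/5) = 1/8
check: Δy/Fy = (199/160) / (199/20) = 1/8 ✓

α = 1/8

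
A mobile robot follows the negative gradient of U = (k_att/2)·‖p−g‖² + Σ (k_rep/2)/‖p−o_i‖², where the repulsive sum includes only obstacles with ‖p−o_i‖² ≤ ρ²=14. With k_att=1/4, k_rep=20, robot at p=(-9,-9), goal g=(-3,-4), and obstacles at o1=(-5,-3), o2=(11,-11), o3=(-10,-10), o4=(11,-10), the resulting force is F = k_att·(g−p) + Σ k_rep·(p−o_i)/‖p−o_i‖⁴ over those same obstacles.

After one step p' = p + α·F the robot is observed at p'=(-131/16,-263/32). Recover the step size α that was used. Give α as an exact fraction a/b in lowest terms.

F_att = 1/4·(g−p) = 1/4·(6,5) = (1.5000,1.2500)
o1: d²=52 > ρ²=14 → inactive
o2: d²=404 > ρ²=14 → inactive
o3: d²=2 ≤ ρ²=14; F_rep = 20·(1,1)/2² = (5.0000,5.0000)
o4: d²=401 > ρ²=14 → inactive
F = F_att + ΣF_rep = (6.5000,6.2500)
Δp = p'−p = (0.8125,0.7812); α = Δx/Fx = (13/16) / (13/2) = 1/8
check: Δy/Fy = (25/32) / (25/4) = 1/8 ✓

α = 1/8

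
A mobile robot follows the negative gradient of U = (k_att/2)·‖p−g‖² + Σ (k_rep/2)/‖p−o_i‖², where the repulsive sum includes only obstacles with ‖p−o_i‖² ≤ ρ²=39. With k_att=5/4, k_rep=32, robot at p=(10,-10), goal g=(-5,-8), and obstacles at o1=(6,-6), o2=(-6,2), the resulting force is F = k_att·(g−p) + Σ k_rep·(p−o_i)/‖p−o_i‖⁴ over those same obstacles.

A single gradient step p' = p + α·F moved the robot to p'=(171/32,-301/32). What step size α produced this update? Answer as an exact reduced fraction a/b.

F_att = 5/4·(g−p) = 5/4·(-15,2) = (-18.7500,2.5000)
o1: d²=32 ≤ ρ²=39; F_rep = 32·(4,-4)/32² = (0.1250,-0.1250)
o2: d²=400 > ρ²=39 → inactive
F = F_att + ΣF_rep = (-18.6250,2.3750)
Δp = p'−p = (-4.6562,0.5938); α = Δx/Fx = (-149/32) / (-149/8) = 1/4
check: Δy/Fy = (19/32) / (19/8) = 1/4 ✓

α = 1/4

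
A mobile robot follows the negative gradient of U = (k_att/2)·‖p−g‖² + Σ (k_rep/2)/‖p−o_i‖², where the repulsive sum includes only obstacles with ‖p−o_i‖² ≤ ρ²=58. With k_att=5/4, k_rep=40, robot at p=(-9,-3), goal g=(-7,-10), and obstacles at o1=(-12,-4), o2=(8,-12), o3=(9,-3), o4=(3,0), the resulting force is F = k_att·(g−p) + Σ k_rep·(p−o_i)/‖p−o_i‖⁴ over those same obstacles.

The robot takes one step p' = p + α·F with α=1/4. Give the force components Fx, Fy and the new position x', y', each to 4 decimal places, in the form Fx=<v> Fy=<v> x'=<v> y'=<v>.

F_att = 5/4·(g−p) = 5/4·(2,-7) = (2.5000,-8.7500)
o1: d²=10 ≤ ρ²=58; F_rep = 40·(3,1)/10² = (1.2000,0.4000)
o2: d²=370 > ρ²=58 → inactive
o3: d²=324 > ρ²=58 → inactive
o4: d²=153 > ρ²=58 → inactive
F = F_att + ΣF_rep = (3.7000,-8.3500)
p' = p + 1/4·F = (-8.0750,-5.0875)

Fx=3.7000 Fy=-8.3500 x'=-8.0750 y'=-5.0875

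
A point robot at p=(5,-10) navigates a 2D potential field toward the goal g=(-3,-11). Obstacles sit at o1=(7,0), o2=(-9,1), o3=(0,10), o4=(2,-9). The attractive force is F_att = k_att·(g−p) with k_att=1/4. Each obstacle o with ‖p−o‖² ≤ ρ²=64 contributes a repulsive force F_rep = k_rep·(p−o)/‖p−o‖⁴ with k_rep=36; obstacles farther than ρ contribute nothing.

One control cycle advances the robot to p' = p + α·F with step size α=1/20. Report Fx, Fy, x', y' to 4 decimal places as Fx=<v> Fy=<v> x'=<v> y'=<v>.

Fx=-0.9200 Fy=-0.6100 x'=4.9540 y'=-10.0305

F_att = 1/4·(g−p) = 1/4·(-8,-1) = (-2.0000,-0.2500)
o1: d²=104 > ρ²=64 → inactive
o2: d²=317 > ρ²=64 → inactive
o3: d²=425 > ρ²=64 → inactive
o4: d²=10 ≤ ρ²=64; F_rep = 36·(3,-1)/10² = (1.0800,-0.3600)
F = F_att + ΣF_rep = (-0.9200,-0.6100)
p' = p + 1/20·F = (4.9540,-10.0305)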